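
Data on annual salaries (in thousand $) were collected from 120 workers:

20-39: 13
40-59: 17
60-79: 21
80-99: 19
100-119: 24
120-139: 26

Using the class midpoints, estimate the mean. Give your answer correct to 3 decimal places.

86.500

Midpoints: 29.5, 49.5, 69.5, 89.5, 109.5, 129.5
Σfm = 13×29.5 + 17×49.5 + 21×69.5 + 19×89.5 + 24×109.5 + 26×129.5 = 10380
n = Σf = 120
Mean = 10380 / 120 = 86.5000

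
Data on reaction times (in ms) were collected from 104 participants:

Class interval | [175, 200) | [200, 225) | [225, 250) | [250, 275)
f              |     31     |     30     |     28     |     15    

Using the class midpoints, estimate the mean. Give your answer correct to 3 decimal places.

Midpoints: 187.5, 212.5, 237.5, 262.5
Σfm = 31×187.5 + 30×212.5 + 28×237.5 + 15×262.5 = 22775
n = Σf = 104
Mean = 22775 / 104 = 218.9904

218.990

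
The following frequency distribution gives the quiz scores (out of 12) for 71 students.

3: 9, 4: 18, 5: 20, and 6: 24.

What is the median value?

Cumulative frequencies: 9, 27, 47, 71
n = 71, so the median is the value in position (n+1)/2 = 36.
Position 36 falls at value 5.

5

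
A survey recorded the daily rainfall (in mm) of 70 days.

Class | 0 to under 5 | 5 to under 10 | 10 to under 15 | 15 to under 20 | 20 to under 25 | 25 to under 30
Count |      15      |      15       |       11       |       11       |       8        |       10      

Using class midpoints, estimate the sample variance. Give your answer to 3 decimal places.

74.617

Midpoints: 2.5, 7.5, 12.5, 17.5, 22.5, 27.5
n = 70, Σfm = 935, mean = 13.3571
Σfm² = 17637.5
Σf(m − x̄)² = Σfm² − (Σfm)²/n = 17637.5 − 935²/70 = 5148.5714
Sample variance = 5148.5714 / 69 = 74.6170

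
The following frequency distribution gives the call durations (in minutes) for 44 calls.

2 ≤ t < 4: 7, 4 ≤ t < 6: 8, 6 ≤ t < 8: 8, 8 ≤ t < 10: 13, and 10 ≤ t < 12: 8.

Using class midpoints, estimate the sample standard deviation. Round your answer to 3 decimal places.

2.726

Midpoints: 3, 5, 7, 9, 11
n = 44, Σfm = 322, mean = 7.3182
Σfm² = 2676
Σf(m − x̄)² = Σfm² − (Σfm)²/n = 2676 − 322²/44 = 319.5455
Sample variance = 319.5455 / 43 = 7.4313
Standard deviation = √7.4313 = 2.7260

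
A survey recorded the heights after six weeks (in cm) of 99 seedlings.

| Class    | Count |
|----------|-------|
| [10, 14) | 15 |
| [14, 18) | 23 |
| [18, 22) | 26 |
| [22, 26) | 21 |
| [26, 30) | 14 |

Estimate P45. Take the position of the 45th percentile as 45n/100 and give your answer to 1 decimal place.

Cumulative frequencies: 15, 38, 64, 85, 99
n = 99; position = 45n/100 = 44.55.
This falls in the class [18, 22): L = 18, F = 38, f = 26, h = 4.
45th percentile ≈ 18 + ((44.55 − 38) / 26) × 4 = 19.0077

19.0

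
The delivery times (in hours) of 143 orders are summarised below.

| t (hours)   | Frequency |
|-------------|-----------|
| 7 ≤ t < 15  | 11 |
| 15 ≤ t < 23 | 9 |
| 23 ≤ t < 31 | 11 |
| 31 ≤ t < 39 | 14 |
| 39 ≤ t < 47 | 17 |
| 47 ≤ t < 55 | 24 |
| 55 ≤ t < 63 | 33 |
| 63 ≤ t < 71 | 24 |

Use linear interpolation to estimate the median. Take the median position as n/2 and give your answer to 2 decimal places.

50.17

Cumulative frequencies: 11, 20, 31, 45, 62, 86, 119, 143
n = 143; position = n/2 = 71.5.
This falls in the class 47 ≤ t < 55: L = 47, F = 62, f = 24, h = 8.
Median ≈ 47 + ((71.5 − 62) / 24) × 8 = 50.1667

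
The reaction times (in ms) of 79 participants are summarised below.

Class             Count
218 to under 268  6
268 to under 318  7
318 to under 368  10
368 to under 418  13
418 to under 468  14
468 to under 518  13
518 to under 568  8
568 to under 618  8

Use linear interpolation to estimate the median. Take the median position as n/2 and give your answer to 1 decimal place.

Cumulative frequencies: 6, 13, 23, 36, 50, 63, 71, 79
n = 79; position = n/2 = 39.5.
This falls in the class 418 to under 468: L = 418, F = 36, f = 14, h = 50.
Median ≈ 418 + ((39.5 − 36) / 14) × 50 = 430.5000

430.5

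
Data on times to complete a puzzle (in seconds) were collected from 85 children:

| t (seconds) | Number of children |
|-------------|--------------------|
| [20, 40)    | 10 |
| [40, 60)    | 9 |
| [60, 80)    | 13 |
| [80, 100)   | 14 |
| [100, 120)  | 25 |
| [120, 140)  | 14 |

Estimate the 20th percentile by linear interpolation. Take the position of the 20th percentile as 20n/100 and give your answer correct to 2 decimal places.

55.56

Cumulative frequencies: 10, 19, 32, 46, 71, 85
n = 85; position = 20n/100 = 17.
This falls in the class [40, 60): L = 40, F = 10, f = 9, h = 20.
20th percentile ≈ 40 + ((17 − 10) / 9) × 20 = 55.5556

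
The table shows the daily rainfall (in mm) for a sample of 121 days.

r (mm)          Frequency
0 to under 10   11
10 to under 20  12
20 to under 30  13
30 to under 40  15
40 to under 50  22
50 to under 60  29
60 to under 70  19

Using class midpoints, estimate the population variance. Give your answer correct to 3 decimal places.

Midpoints: 5, 15, 25, 35, 45, 55, 65
n = 121, Σfm = 4905, mean = 40.5372
Σfm² = 242025
Σf(m − x̄)² = Σfm² − (Σfm)²/n = 242025 − 4905²/121 = 43190.0826
Population variance = 43190.0826 / 121 = 356.9428

356.943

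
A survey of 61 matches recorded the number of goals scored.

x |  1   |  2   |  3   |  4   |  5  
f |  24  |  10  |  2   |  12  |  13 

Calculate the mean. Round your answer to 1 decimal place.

Values: 1, 2, 3, 4, 5
Σfx = 24×1 + 10×2 + 2×3 + 12×4 + 13×5 = 163
n = Σf = 61
Mean = 163 / 61 = 2.6721

2.7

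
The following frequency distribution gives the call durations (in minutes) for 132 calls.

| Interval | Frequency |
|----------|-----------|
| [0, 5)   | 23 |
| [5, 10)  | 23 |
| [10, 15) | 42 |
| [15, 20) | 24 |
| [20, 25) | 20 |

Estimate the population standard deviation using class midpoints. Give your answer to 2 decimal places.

Midpoints: 2.5, 7.5, 12.5, 17.5, 22.5
n = 132, Σfm = 1625, mean = 12.3106
Σfm² = 25475
Σf(m − x̄)² = Σfm² − (Σfm)²/n = 25475 − 1625²/132 = 5470.2652
Population variance = 5470.2652 / 132 = 41.4414
Standard deviation = √41.4414 = 6.4375

6.44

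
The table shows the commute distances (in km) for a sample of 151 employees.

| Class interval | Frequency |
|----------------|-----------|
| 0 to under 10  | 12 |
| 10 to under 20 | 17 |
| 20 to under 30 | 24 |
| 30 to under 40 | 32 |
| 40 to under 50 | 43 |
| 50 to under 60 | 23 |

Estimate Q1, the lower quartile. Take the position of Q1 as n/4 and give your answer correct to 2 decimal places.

Cumulative frequencies: 12, 29, 53, 85, 128, 151
n = 151; position = n/4 = 37.75.
This falls in the class 20 to under 30: L = 20, F = 29, f = 24, h = 10.
Lower quartile ≈ 20 + ((37.75 − 29) / 24) × 10 = 23.6458

23.65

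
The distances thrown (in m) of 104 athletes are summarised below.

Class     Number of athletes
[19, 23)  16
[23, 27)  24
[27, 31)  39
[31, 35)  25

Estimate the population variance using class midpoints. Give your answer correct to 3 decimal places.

15.963

Midpoints: 21, 25, 29, 33
n = 104, Σfm = 2892, mean = 27.8077
Σfm² = 82080
Σf(m − x̄)² = Σfm² − (Σfm)²/n = 82080 − 2892²/104 = 1660.1538
Population variance = 1660.1538 / 104 = 15.9630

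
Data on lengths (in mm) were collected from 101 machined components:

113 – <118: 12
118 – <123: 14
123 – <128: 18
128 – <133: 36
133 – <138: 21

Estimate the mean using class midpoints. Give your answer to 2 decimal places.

127.48

Midpoints: 115.5, 120.5, 125.5, 130.5, 135.5
Σfm = 12×115.5 + 14×120.5 + 18×125.5 + 36×130.5 + 21×135.5 = 12875.5
n = Σf = 101
Mean = 12875.5 / 101 = 127.4802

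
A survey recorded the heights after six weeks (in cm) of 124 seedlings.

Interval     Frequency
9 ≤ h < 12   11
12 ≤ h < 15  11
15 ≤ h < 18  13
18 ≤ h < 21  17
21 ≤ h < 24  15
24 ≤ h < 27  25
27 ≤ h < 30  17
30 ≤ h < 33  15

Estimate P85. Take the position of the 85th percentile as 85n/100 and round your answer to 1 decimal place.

Cumulative frequencies: 11, 22, 35, 52, 67, 92, 109, 124
n = 124; position = 85n/100 = 105.4.
This falls in the class 27 ≤ h < 30: L = 27, F = 92, f = 17, h = 3.
85th percentile ≈ 27 + ((105.4 − 92) / 17) × 3 = 29.3647

29.4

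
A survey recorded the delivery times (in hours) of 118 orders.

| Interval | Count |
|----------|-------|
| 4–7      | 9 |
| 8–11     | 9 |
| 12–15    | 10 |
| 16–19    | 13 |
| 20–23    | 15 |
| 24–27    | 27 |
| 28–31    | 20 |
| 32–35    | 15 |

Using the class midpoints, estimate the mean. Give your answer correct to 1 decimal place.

22.0

Midpoints: 5.5, 9.5, 13.5, 17.5, 21.5, 25.5, 29.5, 33.5
Σfm = 9×5.5 + 9×9.5 + 10×13.5 + 13×17.5 + 15×21.5 + 27×25.5 + 20×29.5 + 15×33.5 = 2601
n = Σf = 118
Mean = 2601 / 118 = 22.0424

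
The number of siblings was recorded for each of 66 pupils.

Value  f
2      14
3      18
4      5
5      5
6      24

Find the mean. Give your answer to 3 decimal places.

4.106

Values: 2, 3, 4, 5, 6
Σfx = 14×2 + 18×3 + 5×4 + 5×5 + 24×6 = 271
n = Σf = 66
Mean = 271 / 66 = 4.1061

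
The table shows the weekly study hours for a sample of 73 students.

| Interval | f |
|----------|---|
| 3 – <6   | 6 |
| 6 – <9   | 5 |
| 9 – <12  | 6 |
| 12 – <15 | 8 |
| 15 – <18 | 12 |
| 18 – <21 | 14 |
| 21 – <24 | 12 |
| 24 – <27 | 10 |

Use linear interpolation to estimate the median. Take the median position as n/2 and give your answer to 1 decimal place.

Cumulative frequencies: 6, 11, 17, 25, 37, 51, 63, 73
n = 73; position = n/2 = 36.5.
This falls in the class 15 – <18: L = 15, F = 25, f = 12, h = 3.
Median ≈ 15 + ((36.5 − 25) / 12) × 3 = 17.8750

17.9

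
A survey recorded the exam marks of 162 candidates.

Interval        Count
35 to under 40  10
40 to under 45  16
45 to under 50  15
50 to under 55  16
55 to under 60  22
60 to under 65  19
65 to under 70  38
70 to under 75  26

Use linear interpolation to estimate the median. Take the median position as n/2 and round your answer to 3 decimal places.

Cumulative frequencies: 10, 26, 41, 57, 79, 98, 136, 162
n = 162; position = n/2 = 81.
This falls in the class 60 to under 65: L = 60, F = 79, f = 19, h = 5.
Median ≈ 60 + ((81 − 79) / 19) × 5 = 60.5263

60.526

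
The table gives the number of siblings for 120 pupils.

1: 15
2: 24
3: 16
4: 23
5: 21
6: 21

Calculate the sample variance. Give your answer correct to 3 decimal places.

Values: 1, 2, 3, 4, 5, 6
n = 120, Σfx = 434, mean = 3.6167
Σfx² = 1904
Σf(x − x̄)² = Σfx² − (Σfx)²/n = 1904 − 434²/120 = 334.3667
Sample variance = 334.3667 / 119 = 2.8098

2.810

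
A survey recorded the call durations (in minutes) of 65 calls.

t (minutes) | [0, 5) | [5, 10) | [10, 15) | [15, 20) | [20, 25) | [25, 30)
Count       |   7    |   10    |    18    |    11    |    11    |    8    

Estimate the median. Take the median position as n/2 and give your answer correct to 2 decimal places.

14.31

Cumulative frequencies: 7, 17, 35, 46, 57, 65
n = 65; position = n/2 = 32.5.
This falls in the class [10, 15): L = 10, F = 17, f = 18, h = 5.
Median ≈ 10 + ((32.5 − 17) / 18) × 5 = 14.3056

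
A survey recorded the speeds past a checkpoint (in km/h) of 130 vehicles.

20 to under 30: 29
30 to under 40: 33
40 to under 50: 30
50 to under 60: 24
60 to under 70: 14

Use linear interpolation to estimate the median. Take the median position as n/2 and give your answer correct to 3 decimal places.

Cumulative frequencies: 29, 62, 92, 116, 130
n = 130; position = n/2 = 65.
This falls in the class 40 to under 50: L = 40, F = 62, f = 30, h = 10.
Median ≈ 40 + ((65 − 62) / 30) × 10 = 41.0000

41.000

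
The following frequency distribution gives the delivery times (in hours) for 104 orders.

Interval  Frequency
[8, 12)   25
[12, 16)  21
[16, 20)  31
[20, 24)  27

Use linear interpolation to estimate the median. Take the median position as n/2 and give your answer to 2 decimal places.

Cumulative frequencies: 25, 46, 77, 104
n = 104; position = n/2 = 52.
This falls in the class [16, 20): L = 16, F = 46, f = 31, h = 4.
Median ≈ 16 + ((52 − 46) / 31) × 4 = 16.7742

16.77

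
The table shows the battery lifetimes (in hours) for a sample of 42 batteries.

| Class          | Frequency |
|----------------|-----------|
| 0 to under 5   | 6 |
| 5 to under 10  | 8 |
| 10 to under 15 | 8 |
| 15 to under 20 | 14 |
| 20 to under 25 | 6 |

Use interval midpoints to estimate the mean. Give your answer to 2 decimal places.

Midpoints: 2.5, 7.5, 12.5, 17.5, 22.5
Σfm = 6×2.5 + 8×7.5 + 8×12.5 + 14×17.5 + 6×22.5 = 555
n = Σf = 42
Mean = 555 / 42 = 13.2143

13.21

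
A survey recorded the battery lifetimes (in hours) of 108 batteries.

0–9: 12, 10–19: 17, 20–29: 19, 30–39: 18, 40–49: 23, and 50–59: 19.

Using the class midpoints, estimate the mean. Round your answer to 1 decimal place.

Midpoints: 4.5, 14.5, 24.5, 34.5, 44.5, 54.5
Σfm = 12×4.5 + 17×14.5 + 19×24.5 + 18×34.5 + 23×44.5 + 19×54.5 = 3446
n = Σf = 108
Mean = 3446 / 108 = 31.9074

31.9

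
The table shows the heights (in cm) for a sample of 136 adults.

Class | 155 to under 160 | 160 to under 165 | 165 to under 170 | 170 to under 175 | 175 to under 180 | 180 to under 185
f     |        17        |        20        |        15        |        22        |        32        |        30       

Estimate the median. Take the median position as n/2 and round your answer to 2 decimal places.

Cumulative frequencies: 17, 37, 52, 74, 106, 136
n = 136; position = n/2 = 68.
This falls in the class 170 to under 175: L = 170, F = 52, f = 22, h = 5.
Median ≈ 170 + ((68 − 52) / 22) × 5 = 173.6364

173.64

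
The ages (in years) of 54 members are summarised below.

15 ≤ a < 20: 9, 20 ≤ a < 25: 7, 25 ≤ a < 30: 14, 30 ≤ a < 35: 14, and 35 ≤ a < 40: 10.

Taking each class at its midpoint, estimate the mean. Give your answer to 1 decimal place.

28.3

Midpoints: 17.5, 22.5, 27.5, 32.5, 37.5
Σfm = 9×17.5 + 7×22.5 + 14×27.5 + 14×32.5 + 10×37.5 = 1530
n = Σf = 54
Mean = 1530 / 54 = 28.3333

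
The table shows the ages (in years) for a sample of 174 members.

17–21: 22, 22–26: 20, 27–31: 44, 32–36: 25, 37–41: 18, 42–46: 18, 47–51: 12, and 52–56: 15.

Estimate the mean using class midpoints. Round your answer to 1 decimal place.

Midpoints: 19, 24, 29, 34, 39, 44, 49, 54
Σfm = 22×19 + 20×24 + 44×29 + 25×34 + 18×39 + 18×44 + 12×49 + 15×54 = 5916
n = Σf = 174
Mean = 5916 / 174 = 34.0000

34.0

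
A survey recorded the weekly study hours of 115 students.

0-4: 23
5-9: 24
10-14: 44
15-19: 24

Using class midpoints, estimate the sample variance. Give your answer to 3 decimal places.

26.667

Midpoints: 2, 7, 12, 17
n = 115, Σfm = 1150, mean = 10.0000
Σfm² = 14540
Σf(m − x̄)² = Σfm² − (Σfm)²/n = 14540 − 1150²/115 = 3040.0000
Sample variance = 3040.0000 / 114 = 26.6667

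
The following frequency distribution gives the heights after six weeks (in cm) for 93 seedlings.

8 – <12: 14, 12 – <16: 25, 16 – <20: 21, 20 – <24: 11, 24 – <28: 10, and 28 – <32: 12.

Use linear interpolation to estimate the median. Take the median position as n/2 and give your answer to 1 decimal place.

17.4

Cumulative frequencies: 14, 39, 60, 71, 81, 93
n = 93; position = n/2 = 46.5.
This falls in the class 16 – <20: L = 16, F = 39, f = 21, h = 4.
Median ≈ 16 + ((46.5 − 39) / 21) × 4 = 17.4286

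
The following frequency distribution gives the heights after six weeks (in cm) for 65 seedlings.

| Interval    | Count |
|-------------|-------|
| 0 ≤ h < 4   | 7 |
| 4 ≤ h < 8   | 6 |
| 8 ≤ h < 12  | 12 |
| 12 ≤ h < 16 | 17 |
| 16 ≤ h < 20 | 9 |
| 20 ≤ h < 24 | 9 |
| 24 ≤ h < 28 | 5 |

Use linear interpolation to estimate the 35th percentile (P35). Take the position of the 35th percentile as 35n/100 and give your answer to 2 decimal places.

11.25

Cumulative frequencies: 7, 13, 25, 42, 51, 60, 65
n = 65; position = 35n/100 = 22.75.
This falls in the class 8 ≤ h < 12: L = 8, F = 13, f = 12, h = 4.
35th percentile ≈ 8 + ((22.75 − 13) / 12) × 4 = 11.2500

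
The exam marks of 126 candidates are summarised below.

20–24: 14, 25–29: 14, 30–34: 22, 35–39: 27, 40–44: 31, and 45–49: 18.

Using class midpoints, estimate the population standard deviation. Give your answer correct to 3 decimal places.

Midpoints: 22, 27, 32, 37, 42, 47
n = 126, Σfm = 4537, mean = 36.0079
Σfm² = 170919
Σf(m − x̄)² = Σfm² − (Σfm)²/n = 170919 − 4537²/126 = 7550.9921
Population variance = 7550.9921 / 126 = 59.9285
Standard deviation = √59.9285 = 7.7414

7.741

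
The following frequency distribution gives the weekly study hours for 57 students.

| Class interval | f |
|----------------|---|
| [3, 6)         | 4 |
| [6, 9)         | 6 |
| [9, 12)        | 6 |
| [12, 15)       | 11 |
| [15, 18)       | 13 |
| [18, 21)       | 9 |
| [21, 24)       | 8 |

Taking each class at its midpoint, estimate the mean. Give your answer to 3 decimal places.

Midpoints: 4.5, 7.5, 10.5, 13.5, 16.5, 19.5, 22.5
Σfm = 4×4.5 + 6×7.5 + 6×10.5 + 11×13.5 + 13×16.5 + 9×19.5 + 8×22.5 = 844.5
n = Σf = 57
Mean = 844.5 / 57 = 14.8158

14.816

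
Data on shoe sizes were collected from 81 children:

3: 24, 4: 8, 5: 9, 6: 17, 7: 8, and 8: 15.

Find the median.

Cumulative frequencies: 24, 32, 41, 58, 66, 81
n = 81, so the median is the value in position (n+1)/2 = 41.
Position 41 falls at value 5.

5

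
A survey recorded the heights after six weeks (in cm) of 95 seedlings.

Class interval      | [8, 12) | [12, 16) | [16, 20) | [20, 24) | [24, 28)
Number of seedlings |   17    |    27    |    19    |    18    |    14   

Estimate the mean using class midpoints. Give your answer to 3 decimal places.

Midpoints: 10, 14, 18, 22, 26
Σfm = 17×10 + 27×14 + 19×18 + 18×22 + 14×26 = 1650
n = Σf = 95
Mean = 1650 / 95 = 17.3684

17.368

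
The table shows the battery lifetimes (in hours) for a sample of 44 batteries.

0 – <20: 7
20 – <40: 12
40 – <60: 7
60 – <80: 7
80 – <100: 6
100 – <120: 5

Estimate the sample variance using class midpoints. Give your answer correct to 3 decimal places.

Midpoints: 10, 30, 50, 70, 90, 110
n = 44, Σfm = 2360, mean = 53.6364
Σfm² = 172400
Σf(m − x̄)² = Σfm² − (Σfm)²/n = 172400 − 2360²/44 = 45818.1818
Sample variance = 45818.1818 / 43 = 1065.5391

1065.539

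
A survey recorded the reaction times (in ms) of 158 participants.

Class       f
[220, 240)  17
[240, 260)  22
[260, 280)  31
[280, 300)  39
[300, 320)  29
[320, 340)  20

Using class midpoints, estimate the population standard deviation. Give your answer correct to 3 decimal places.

Midpoints: 230, 250, 270, 290, 310, 330
n = 158, Σfm = 44680, mean = 282.7848
Σfm² = 12779000
Σf(m − x̄)² = Σfm² − (Σfm)²/n = 12779000 − 44680²/158 = 144174.6835
Population variance = 144174.6835 / 158 = 912.4980
Standard deviation = √912.4980 = 30.2076

30.208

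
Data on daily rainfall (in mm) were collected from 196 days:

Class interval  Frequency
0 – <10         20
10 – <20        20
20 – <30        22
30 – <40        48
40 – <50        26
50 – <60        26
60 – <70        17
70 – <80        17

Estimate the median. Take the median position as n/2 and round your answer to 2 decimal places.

37.50

Cumulative frequencies: 20, 40, 62, 110, 136, 162, 179, 196
n = 196; position = n/2 = 98.
This falls in the class 30 – <40: L = 30, F = 62, f = 48, h = 10.
Median ≈ 30 + ((98 − 62) / 48) × 10 = 37.5000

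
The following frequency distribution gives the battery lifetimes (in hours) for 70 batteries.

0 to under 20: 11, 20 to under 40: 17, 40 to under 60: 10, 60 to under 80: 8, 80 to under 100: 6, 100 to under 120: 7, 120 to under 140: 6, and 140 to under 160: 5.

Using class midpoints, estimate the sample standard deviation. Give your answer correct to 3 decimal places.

44.386

Midpoints: 10, 30, 50, 70, 90, 110, 130, 150
n = 70, Σfm = 4520, mean = 64.5714
Σfm² = 427800
Σf(m − x̄)² = Σfm² − (Σfm)²/n = 427800 − 4520²/70 = 135937.1429
Sample variance = 135937.1429 / 69 = 1970.1035
Standard deviation = √1970.1035 = 44.3858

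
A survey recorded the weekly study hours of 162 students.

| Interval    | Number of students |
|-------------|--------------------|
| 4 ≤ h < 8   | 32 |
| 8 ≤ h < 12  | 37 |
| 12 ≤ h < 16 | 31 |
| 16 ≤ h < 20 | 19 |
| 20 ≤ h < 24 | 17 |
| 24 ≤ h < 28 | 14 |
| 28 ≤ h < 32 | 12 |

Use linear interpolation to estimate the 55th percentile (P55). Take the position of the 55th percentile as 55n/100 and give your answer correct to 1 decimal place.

Cumulative frequencies: 32, 69, 100, 119, 136, 150, 162
n = 162; position = 55n/100 = 89.1.
This falls in the class 12 ≤ h < 16: L = 12, F = 69, f = 31, h = 4.
55th percentile ≈ 12 + ((89.1 − 69) / 31) × 4 = 14.5935

14.6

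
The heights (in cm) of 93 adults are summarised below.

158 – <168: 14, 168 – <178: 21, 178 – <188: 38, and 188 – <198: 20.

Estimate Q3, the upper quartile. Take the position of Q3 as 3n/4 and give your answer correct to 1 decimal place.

187.1

Cumulative frequencies: 14, 35, 73, 93
n = 93; position = 3n/4 = 69.75.
This falls in the class 178 – <188: L = 178, F = 35, f = 38, h = 10.
Upper quartile ≈ 178 + ((69.75 − 35) / 38) × 10 = 187.1447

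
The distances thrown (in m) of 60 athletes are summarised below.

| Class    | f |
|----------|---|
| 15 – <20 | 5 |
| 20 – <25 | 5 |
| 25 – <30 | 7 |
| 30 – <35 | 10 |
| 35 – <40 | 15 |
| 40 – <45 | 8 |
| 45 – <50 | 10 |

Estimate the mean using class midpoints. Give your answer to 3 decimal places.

34.917

Midpoints: 17.5, 22.5, 27.5, 32.5, 37.5, 42.5, 47.5
Σfm = 5×17.5 + 5×22.5 + 7×27.5 + 10×32.5 + 15×37.5 + 8×42.5 + 10×47.5 = 2095
n = Σf = 60
Mean = 2095 / 60 = 34.9167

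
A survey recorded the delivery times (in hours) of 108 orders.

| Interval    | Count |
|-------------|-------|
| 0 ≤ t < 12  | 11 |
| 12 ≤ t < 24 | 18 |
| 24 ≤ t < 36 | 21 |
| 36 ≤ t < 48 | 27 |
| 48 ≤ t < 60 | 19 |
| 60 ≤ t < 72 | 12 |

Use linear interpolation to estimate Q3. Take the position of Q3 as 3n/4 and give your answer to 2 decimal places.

50.53

Cumulative frequencies: 11, 29, 50, 77, 96, 108
n = 108; position = 3n/4 = 81.
This falls in the class 48 ≤ t < 60: L = 48, F = 77, f = 19, h = 12.
Upper quartile ≈ 48 + ((81 − 77) / 19) × 12 = 50.5263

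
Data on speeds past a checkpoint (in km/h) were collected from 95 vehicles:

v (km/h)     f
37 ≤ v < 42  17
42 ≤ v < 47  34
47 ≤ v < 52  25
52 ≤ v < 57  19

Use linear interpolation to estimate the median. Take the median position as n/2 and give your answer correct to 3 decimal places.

46.485

Cumulative frequencies: 17, 51, 76, 95
n = 95; position = n/2 = 47.5.
This falls in the class 42 ≤ v < 47: L = 42, F = 17, f = 34, h = 5.
Median ≈ 42 + ((47.5 − 17) / 34) × 5 = 46.4853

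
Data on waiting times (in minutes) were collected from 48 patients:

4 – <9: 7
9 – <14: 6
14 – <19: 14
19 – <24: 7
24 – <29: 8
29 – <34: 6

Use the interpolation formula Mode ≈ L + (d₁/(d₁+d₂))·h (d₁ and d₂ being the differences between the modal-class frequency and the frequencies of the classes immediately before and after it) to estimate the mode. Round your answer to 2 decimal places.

16.67

Modal class: 14 – <19 (highest frequency 14).
d₁ = 14 − 6 = 8, d₂ = 14 − 7 = 7
Mode ≈ 14 + (8/(8+7)) × 5 = 14 + 2.6667 = 16.6667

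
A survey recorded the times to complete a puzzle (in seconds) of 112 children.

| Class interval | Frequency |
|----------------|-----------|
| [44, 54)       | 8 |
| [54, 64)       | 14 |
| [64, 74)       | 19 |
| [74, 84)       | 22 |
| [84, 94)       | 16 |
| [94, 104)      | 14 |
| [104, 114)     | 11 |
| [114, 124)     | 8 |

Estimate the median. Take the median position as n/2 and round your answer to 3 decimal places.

Cumulative frequencies: 8, 22, 41, 63, 79, 93, 104, 112
n = 112; position = n/2 = 56.
This falls in the class [74, 84): L = 74, F = 41, f = 22, h = 10.
Median ≈ 74 + ((56 − 41) / 22) × 10 = 80.8182

80.818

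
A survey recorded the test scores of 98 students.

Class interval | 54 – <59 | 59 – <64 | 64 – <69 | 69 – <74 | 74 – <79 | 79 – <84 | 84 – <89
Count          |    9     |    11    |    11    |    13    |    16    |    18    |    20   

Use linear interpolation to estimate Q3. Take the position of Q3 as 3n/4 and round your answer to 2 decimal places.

Cumulative frequencies: 9, 20, 31, 44, 60, 78, 98
n = 98; position = 3n/4 = 73.5.
This falls in the class 79 – <84: L = 79, F = 60, f = 18, h = 5.
Upper quartile ≈ 79 + ((73.5 − 60) / 18) × 5 = 82.7500

82.75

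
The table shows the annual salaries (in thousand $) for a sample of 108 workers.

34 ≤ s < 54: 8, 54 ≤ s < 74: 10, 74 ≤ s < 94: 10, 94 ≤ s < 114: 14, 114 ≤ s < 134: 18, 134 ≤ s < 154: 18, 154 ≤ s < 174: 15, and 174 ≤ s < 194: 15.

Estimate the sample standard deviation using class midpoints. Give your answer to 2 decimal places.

Midpoints: 44, 64, 84, 104, 124, 144, 164, 184
n = 108, Σfm = 13332, mean = 123.4444
Σfm² = 1839728
Σf(m − x̄)² = Σfm² − (Σfm)²/n = 1839728 − 13332²/108 = 193966.6667
Sample variance = 193966.6667 / 107 = 1812.7726
Standard deviation = √1812.7726 = 42.5767

42.58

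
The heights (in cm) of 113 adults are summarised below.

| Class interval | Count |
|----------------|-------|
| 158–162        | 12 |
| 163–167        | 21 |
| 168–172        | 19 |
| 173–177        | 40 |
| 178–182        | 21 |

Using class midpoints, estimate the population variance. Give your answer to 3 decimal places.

Midpoints: 160, 165, 170, 175, 180
n = 113, Σfm = 19395, mean = 171.6372
Σfm² = 3333425
Σf(m − x̄)² = Σfm² − (Σfm)²/n = 3333425 − 19395²/113 = 4522.1239
Population variance = 4522.1239 / 113 = 40.0188

40.019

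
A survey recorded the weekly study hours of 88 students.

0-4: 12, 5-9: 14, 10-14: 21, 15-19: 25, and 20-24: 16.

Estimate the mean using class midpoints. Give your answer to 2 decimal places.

Midpoints: 2, 7, 12, 17, 22
Σfm = 12×2 + 14×7 + 21×12 + 25×17 + 16×22 = 1151
n = Σf = 88
Mean = 1151 / 88 = 13.0795

13.08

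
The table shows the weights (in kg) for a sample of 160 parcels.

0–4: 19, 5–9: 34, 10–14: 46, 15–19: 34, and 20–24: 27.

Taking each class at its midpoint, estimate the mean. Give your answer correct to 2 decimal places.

Midpoints: 2, 7, 12, 17, 22
Σfm = 19×2 + 34×7 + 46×12 + 34×17 + 27×22 = 2000
n = Σf = 160
Mean = 2000 / 160 = 12.5000

12.50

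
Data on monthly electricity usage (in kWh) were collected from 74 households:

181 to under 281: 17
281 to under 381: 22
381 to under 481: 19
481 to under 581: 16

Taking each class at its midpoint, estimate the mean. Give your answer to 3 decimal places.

376.946

Midpoints: 231, 331, 431, 531
Σfm = 17×231 + 22×331 + 19×431 + 16×531 = 27894
n = Σf = 74
Mean = 27894 / 74 = 376.9459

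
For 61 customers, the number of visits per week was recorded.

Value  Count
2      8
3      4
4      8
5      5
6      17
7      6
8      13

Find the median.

Cumulative frequencies: 8, 12, 20, 25, 42, 48, 61
n = 61, so the median is the value in position (n+1)/2 = 31.
Position 31 falls at value 6.

6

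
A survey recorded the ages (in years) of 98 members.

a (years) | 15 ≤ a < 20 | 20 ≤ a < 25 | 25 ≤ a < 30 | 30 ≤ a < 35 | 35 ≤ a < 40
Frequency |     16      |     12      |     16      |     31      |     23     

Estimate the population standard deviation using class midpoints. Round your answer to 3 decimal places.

Midpoints: 17.5, 22.5, 27.5, 32.5, 37.5
n = 98, Σfm = 2860, mean = 29.1837
Σfm² = 88162.5
Σf(m − x̄)² = Σfm² − (Σfm)²/n = 88162.5 − 2860²/98 = 4697.1939
Population variance = 4697.1939 / 98 = 47.9305
Standard deviation = √47.9305 = 6.9232

6.923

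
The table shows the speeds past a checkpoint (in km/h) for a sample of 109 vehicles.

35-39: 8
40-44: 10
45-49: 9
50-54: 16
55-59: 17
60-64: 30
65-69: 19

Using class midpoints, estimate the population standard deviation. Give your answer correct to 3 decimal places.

Midpoints: 37, 42, 47, 52, 57, 62, 67
n = 109, Σfm = 6073, mean = 55.7156
Σfm² = 347581
Σf(m − x̄)² = Σfm² − (Σfm)²/n = 347581 − 6073²/109 = 9220.1835
Population variance = 9220.1835 / 109 = 84.5888
Standard deviation = √84.5888 = 9.1972

9.197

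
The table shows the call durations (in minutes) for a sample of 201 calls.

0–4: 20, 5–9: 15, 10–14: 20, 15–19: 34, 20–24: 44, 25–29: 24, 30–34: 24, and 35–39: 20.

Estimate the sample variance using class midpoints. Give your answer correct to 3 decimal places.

Midpoints: 2, 7, 12, 17, 22, 27, 32, 37
n = 201, Σfm = 4087, mean = 20.3333
Σfm² = 104269
Σf(m − x̄)² = Σfm² − (Σfm)²/n = 104269 − 4087²/201 = 21166.6667
Sample variance = 21166.6667 / 200 = 105.8333

105.833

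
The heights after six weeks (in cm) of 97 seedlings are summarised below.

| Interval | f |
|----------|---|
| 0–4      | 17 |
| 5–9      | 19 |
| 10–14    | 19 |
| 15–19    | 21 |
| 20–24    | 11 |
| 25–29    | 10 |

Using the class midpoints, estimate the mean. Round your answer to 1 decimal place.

13.0

Midpoints: 2, 7, 12, 17, 22, 27
Σfm = 17×2 + 19×7 + 19×12 + 21×17 + 11×22 + 10×27 = 1264
n = Σf = 97
Mean = 1264 / 97 = 13.0309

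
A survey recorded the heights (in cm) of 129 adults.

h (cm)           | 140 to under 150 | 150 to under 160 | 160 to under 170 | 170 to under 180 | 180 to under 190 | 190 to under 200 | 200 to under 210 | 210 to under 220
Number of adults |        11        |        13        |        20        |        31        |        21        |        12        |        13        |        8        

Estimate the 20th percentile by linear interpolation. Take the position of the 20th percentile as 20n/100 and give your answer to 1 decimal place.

Cumulative frequencies: 11, 24, 44, 75, 96, 108, 121, 129
n = 129; position = 20n/100 = 25.8.
This falls in the class 160 to under 170: L = 160, F = 24, f = 20, h = 10.
20th percentile ≈ 160 + ((25.8 − 24) / 20) × 10 = 160.9000

160.9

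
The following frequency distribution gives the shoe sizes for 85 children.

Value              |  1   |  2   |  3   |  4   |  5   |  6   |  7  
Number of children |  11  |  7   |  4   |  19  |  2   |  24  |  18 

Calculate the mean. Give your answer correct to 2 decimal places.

4.62

Values: 1, 2, 3, 4, 5, 6, 7
Σfx = 11×1 + 7×2 + 4×3 + 19×4 + 2×5 + 24×6 + 18×7 = 393
n = Σf = 85
Mean = 393 / 85 = 4.6235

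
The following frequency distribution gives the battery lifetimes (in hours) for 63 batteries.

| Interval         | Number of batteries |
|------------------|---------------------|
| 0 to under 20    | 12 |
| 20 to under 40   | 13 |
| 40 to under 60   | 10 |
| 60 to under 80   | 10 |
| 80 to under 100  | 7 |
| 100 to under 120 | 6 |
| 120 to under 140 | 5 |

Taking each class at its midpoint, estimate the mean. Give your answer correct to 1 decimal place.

Midpoints: 10, 30, 50, 70, 90, 110, 130
Σfm = 12×10 + 13×30 + 10×50 + 10×70 + 7×90 + 6×110 + 5×130 = 3650
n = Σf = 63
Mean = 3650 / 63 = 57.9365

57.9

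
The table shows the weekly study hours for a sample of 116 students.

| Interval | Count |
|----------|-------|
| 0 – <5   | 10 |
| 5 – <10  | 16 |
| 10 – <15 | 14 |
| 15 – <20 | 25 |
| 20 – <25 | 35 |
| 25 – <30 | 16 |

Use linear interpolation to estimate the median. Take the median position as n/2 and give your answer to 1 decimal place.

18.6

Cumulative frequencies: 10, 26, 40, 65, 100, 116
n = 116; position = n/2 = 58.
This falls in the class 15 – <20: L = 15, F = 40, f = 25, h = 5.
Median ≈ 15 + ((58 − 40) / 25) × 5 = 18.6000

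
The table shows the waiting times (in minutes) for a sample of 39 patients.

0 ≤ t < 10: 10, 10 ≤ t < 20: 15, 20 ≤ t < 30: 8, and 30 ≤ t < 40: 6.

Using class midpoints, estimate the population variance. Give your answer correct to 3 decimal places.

Midpoints: 5, 15, 25, 35
n = 39, Σfm = 685, mean = 17.5641
Σfm² = 15975
Σf(m − x̄)² = Σfm² − (Σfm)²/n = 15975 − 685²/39 = 3943.5897
Population variance = 3943.5897 / 39 = 101.1177

101.118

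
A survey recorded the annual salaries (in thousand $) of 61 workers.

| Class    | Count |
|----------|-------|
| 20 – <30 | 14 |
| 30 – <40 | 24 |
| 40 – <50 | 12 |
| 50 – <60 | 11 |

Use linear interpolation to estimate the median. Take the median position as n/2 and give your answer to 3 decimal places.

36.875

Cumulative frequencies: 14, 38, 50, 61
n = 61; position = n/2 = 30.5.
This falls in the class 30 – <40: L = 30, F = 14, f = 24, h = 10.
Median ≈ 30 + ((30.5 − 14) / 24) × 10 = 36.8750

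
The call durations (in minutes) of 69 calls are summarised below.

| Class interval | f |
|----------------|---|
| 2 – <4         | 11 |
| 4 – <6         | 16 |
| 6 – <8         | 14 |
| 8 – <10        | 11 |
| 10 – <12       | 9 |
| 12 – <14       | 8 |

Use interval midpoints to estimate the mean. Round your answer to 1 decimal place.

Midpoints: 3, 5, 7, 9, 11, 13
Σfm = 11×3 + 16×5 + 14×7 + 11×9 + 9×11 + 8×13 = 513
n = Σf = 69
Mean = 513 / 69 = 7.4348

7.4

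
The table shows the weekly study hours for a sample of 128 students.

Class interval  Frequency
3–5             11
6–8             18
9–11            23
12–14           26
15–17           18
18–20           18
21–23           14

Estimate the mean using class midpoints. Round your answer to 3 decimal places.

Midpoints: 4, 7, 10, 13, 16, 19, 22
Σfm = 11×4 + 18×7 + 23×10 + 26×13 + 18×16 + 18×19 + 14×22 = 1676
n = Σf = 128
Mean = 1676 / 128 = 13.0938

13.094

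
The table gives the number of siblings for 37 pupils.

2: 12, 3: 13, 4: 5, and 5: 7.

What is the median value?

Cumulative frequencies: 12, 25, 30, 37
n = 37, so the median is the value in position (n+1)/2 = 19.
Position 19 falls at value 3.

3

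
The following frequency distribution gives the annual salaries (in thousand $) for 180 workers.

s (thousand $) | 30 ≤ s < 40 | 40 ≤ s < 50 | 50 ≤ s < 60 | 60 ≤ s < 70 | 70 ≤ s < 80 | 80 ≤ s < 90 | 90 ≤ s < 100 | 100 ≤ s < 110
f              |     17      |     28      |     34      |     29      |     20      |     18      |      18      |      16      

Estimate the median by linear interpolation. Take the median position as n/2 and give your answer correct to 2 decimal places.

63.79

Cumulative frequencies: 17, 45, 79, 108, 128, 146, 164, 180
n = 180; position = n/2 = 90.
This falls in the class 60 ≤ s < 70: L = 60, F = 79, f = 29, h = 10.
Median ≈ 60 + ((90 − 79) / 29) × 10 = 63.7931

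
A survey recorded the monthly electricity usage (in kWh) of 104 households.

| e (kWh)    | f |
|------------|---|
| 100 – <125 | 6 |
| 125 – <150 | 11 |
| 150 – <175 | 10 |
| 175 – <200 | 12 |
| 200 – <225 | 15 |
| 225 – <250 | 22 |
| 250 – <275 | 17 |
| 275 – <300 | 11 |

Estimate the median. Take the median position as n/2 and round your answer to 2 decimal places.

Cumulative frequencies: 6, 17, 27, 39, 54, 76, 93, 104
n = 104; position = n/2 = 52.
This falls in the class 200 – <225: L = 200, F = 39, f = 15, h = 25.
Median ≈ 200 + ((52 − 39) / 15) × 25 = 221.6667

221.67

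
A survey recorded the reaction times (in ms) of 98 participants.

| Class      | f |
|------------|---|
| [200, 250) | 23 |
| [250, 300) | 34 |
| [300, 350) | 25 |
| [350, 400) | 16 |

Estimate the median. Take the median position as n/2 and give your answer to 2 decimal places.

288.24

Cumulative frequencies: 23, 57, 82, 98
n = 98; position = n/2 = 49.
This falls in the class [250, 300): L = 250, F = 23, f = 34, h = 50.
Median ≈ 250 + ((49 − 23) / 34) × 50 = 288.2353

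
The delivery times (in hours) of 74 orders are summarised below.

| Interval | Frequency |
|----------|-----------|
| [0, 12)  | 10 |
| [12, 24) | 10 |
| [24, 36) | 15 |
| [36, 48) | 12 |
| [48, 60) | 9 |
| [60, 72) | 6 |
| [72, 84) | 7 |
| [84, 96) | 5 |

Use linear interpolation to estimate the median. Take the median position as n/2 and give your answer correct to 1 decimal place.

38.0

Cumulative frequencies: 10, 20, 35, 47, 56, 62, 69, 74
n = 74; position = n/2 = 37.
This falls in the class [36, 48): L = 36, F = 35, f = 12, h = 12.
Median ≈ 36 + ((37 − 35) / 12) × 12 = 38.0000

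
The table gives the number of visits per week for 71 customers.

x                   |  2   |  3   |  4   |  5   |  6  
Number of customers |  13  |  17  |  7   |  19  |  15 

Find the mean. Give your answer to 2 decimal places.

Values: 2, 3, 4, 5, 6
Σfx = 13×2 + 17×3 + 7×4 + 19×5 + 15×6 = 290
n = Σf = 71
Mean = 290 / 71 = 4.0845

4.08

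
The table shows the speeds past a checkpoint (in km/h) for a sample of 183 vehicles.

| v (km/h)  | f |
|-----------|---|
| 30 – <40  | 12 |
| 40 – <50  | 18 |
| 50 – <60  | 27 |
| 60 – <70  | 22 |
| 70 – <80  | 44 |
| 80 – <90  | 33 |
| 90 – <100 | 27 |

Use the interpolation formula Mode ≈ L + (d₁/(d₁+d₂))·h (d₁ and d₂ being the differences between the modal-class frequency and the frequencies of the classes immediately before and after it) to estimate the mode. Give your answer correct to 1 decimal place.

76.7

Modal class: 70 – <80 (highest frequency 44).
d₁ = 44 − 22 = 22, d₂ = 44 − 33 = 11
Mode ≈ 70 + (22/(22+11)) × 10 = 70 + 6.6667 = 76.6667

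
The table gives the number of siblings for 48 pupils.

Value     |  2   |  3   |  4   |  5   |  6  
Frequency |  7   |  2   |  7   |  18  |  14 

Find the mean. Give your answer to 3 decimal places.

Values: 2, 3, 4, 5, 6
Σfx = 7×2 + 2×3 + 7×4 + 18×5 + 14×6 = 222
n = Σf = 48
Mean = 222 / 48 = 4.6250

4.625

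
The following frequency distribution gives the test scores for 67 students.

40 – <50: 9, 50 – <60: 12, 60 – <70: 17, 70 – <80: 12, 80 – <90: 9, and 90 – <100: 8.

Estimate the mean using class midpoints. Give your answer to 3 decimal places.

68.582

Midpoints: 45, 55, 65, 75, 85, 95
Σfm = 9×45 + 12×55 + 17×65 + 12×75 + 9×85 + 8×95 = 4595
n = Σf = 67
Mean = 4595 / 67 = 68.5821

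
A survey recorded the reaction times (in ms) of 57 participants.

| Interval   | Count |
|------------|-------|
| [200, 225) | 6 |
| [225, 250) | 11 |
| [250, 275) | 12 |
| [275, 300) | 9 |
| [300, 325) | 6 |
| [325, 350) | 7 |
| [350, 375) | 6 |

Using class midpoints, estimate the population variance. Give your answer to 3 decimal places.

Midpoints: 212.5, 237.5, 262.5, 287.5, 312.5, 337.5, 362.5
n = 57, Σfm = 16037.5, mean = 281.3596
Σfm² = 4633906.25
Σf(m − x̄)² = Σfm² − (Σfm)²/n = 4633906.25 − 16037.5²/57 = 121600.8772
Population variance = 121600.8772 / 57 = 2133.3487

2133.349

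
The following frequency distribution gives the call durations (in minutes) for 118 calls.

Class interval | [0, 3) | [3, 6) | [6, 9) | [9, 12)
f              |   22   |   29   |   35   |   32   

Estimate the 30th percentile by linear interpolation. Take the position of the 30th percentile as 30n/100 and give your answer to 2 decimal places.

Cumulative frequencies: 22, 51, 86, 118
n = 118; position = 30n/100 = 35.4.
This falls in the class [3, 6): L = 3, F = 22, f = 29, h = 3.
30th percentile ≈ 3 + ((35.4 − 22) / 29) × 3 = 4.3862

4.39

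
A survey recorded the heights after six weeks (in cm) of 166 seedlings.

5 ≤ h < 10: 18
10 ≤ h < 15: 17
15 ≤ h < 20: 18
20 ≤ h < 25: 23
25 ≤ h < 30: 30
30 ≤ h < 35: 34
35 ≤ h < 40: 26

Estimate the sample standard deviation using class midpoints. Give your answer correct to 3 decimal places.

Midpoints: 7.5, 12.5, 17.5, 22.5, 27.5, 32.5, 37.5
n = 166, Σfm = 4085, mean = 24.6084
Σfm² = 115987.5
Σf(m − x̄)² = Σfm² − (Σfm)²/n = 115987.5 − 4085²/166 = 15462.0482
Sample variance = 15462.0482 / 165 = 93.7094
Standard deviation = √93.7094 = 9.6804

9.680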